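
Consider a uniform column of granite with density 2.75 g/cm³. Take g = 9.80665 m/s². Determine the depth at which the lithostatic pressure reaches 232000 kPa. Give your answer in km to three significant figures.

h = P/(ρg) = 232000 kPa / (2750 kg/m³ × 9.80665 m/s²) = 2.320×10^8 Pa / 26968 Pa/m = 8602.7 m
= 8.6027 km

8.60 km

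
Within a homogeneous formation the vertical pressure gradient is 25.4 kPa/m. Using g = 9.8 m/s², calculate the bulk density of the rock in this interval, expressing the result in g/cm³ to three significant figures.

2.59 g/cm³

ρ = (dP/dz)/g = 25.4 kPa/m / 9.8 m/s² = 25400 Pa/m / 9.8 m/s² = 2591.8 kg/m³
= 2.592 g/cm³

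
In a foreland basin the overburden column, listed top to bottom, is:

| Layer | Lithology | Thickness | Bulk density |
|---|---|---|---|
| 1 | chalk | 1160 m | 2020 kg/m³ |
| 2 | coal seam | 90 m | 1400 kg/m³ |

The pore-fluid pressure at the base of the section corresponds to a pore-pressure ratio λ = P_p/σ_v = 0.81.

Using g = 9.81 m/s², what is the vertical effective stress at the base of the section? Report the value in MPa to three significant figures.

Overburden (lithostatic) stress σ_v:
chalk: 2020 kg/m³ × 9.81 m/s² × 1160 m = 2.299×10^7 Pa = 22.99 MPa
coal seam: 1400 kg/m³ × 9.81 m/s² × 90 m = 1.236×10^6 Pa = 1.236 MPa
Total = 22.99 + 1.236 = 24.223 MPa
Pore pressure P_p = λ·σ_v = 0.81 × 24.22 MPa = 19.62 MPa
Effective stress σ' = σ_v − P_p = 24.22 − 19.62 = 4.6023 MPa

4.60 MPa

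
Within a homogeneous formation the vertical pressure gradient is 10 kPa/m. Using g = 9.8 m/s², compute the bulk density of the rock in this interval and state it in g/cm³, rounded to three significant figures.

ρ = (dP/dz)/g = 10 kPa/m / 9.8 m/s² = 10000 Pa/m / 9.8 m/s² = 1020.4 kg/m³
= 1.020 g/cm³

1.02 g/cm³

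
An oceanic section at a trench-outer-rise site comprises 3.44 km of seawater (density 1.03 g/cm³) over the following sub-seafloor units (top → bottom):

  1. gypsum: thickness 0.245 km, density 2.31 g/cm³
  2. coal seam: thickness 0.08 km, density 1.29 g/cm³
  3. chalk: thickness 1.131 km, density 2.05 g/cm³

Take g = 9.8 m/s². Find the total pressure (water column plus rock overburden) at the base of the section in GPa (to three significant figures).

seawater: 1030 kg/m³ × 9.8 m/s² × 3440 m = 3.472×10^7 Pa = 0.03472 GPa
gypsum: 2310 kg/m³ × 9.8 m/s² × 245 m = 5.546×10^6 Pa = 5.546×10^-3 GPa
coal seam: 1290 kg/m³ × 9.8 m/s² × 80 m = 1.011×10^6 Pa = 1.011×10^-3 GPa
chalk: 2050 kg/m³ × 9.8 m/s² × 1131 m = 2.272×10^7 Pa = 0.02272 GPa
Total = 0.03472 + 5.546×10^-3 + 1.011×10^-3 + 0.02272 = 0.064003 GPa

0.0640 GPa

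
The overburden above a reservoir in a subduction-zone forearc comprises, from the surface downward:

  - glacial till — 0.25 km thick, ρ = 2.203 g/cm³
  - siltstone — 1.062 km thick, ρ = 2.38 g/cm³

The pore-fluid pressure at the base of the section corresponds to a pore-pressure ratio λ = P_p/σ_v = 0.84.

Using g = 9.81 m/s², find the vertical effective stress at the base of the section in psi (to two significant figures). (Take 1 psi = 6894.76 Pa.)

700 psi

Overburden (lithostatic) stress σ_v:
glacial till: 2203 kg/m³ × 9.81 m/s² × 250 m = 5.403×10^6 Pa = 5.403 MPa
siltstone: 2380 kg/m³ × 9.81 m/s² × 1062 m = 2.480×10^7 Pa = 24.80 MPa
Total = 5.403 + 24.80 = 30.198 MPa
Pore pressure P_p = λ·σ_v = 0.84 × 30.20 MPa = 25.37 MPa
Effective stress σ' = σ_v − P_p = 30.20 − 25.37 = 4.8317 MPa = 700.78 psi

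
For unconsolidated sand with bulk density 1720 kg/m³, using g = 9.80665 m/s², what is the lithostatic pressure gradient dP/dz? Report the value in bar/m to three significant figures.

0.169 bar/m

dP/dz = ρg = 1720 kg/m³ × 9.80665 m/s² = 16867 Pa/m
= 16867 Pa/m × (1 bar/m / 1.0000×10^5 Pa/m) = 0.16867 bar/m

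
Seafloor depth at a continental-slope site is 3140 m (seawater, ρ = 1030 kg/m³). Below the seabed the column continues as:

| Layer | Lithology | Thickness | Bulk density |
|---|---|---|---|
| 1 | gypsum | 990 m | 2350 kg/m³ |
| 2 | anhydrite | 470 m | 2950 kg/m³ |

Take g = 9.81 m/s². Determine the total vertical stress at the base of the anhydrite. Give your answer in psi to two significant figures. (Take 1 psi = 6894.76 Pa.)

seawater: 1030 kg/m³ × 9.81 m/s² × 3140 m = 3.173×10^7 Pa = 4602 psi
gypsum: 2350 kg/m³ × 9.81 m/s² × 990 m = 2.282×10^7 Pa = 3310 psi
anhydrite: 2950 kg/m³ × 9.81 m/s² × 470 m = 1.360×10^7 Pa = 1973 psi
Total = 4602 + 3310 + 1973 = 9884.6 psi

9900 psi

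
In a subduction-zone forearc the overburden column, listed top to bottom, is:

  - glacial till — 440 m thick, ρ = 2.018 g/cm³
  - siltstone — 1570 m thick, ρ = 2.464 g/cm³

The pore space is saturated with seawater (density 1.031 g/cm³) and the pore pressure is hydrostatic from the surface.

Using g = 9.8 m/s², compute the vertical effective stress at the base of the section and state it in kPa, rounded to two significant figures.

Overburden (lithostatic) stress σ_v:
glacial till: 2018 kg/m³ × 9.8 m/s² × 440 m = 8.702×10^6 Pa = 8.702 MPa
siltstone: 2464 kg/m³ × 9.8 m/s² × 1570 m = 3.791×10^7 Pa = 37.91 MPa
Total = 8.702 + 37.91 = 46.613 MPa
Pore pressure P_p = 1031 kg/m³ × 9.8 m/s² × 2010 m = 2.031×10^7 Pa = 20.31 MPa
Effective stress σ' = σ_v − P_p = 46.61 − 20.31 = 26.304 MPa = 26304 kPa

26000 kPa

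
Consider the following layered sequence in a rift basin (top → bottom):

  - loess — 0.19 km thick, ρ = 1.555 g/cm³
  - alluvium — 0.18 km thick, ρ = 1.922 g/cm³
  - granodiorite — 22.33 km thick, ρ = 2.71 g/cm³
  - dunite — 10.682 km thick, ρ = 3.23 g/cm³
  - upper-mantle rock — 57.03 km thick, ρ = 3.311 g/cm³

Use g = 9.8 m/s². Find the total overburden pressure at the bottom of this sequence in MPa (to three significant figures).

2790 MPa

loess: 1555 kg/m³ × 9.8 m/s² × 190 m = 2.895×10^6 Pa = 2.895 MPa
alluvium: 1922 kg/m³ × 9.8 m/s² × 180 m = 3.390×10^6 Pa = 3.390 MPa
granodiorite: 2710 kg/m³ × 9.8 m/s² × 22330 m = 5.930×10^8 Pa = 593.0 MPa
dunite: 3230 kg/m³ × 9.8 m/s² × 10682 m = 3.381×10^8 Pa = 338.1 MPa
upper-mantle rock: 3311 kg/m³ × 9.8 m/s² × 57030 m = 1.850×10^9 Pa = 1850 MPa
Total = 2.895 + 3.390 + 593.0 + 338.1 + 1850 = 2788.0 MPa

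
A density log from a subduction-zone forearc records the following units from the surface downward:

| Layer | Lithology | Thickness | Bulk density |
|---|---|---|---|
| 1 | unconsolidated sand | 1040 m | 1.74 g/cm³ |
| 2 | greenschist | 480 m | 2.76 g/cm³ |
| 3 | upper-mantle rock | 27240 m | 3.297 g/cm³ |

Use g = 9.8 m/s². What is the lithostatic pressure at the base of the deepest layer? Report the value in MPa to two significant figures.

unconsolidated sand: 1740 kg/m³ × 9.8 m/s² × 1040 m = 1.773×10^7 Pa = 17.73 MPa
greenschist: 2760 kg/m³ × 9.8 m/s² × 480 m = 1.298×10^7 Pa = 12.98 MPa
upper-mantle rock: 3297 kg/m³ × 9.8 m/s² × 27240 m = 8.801×10^8 Pa = 880.1 MPa
Total = 17.73 + 12.98 + 880.1 = 910.86 MPa

910 MPa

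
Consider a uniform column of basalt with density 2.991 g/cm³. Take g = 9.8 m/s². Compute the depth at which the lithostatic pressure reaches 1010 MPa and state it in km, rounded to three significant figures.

h = P/(ρg) = 1010 MPa / (2991 kg/m³ × 9.8 m/s²) = 1.010×10^9 Pa / 29312 Pa/m = 34457 m
= 34.457 km

34.5 km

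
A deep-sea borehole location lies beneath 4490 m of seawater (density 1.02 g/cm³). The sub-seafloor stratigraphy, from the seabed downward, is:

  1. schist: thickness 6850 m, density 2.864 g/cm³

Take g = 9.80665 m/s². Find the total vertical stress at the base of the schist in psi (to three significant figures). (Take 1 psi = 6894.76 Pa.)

34400 psi

seawater: 1020 kg/m³ × 9.80665 m/s² × 4490 m = 4.491×10^7 Pa = 6514 psi
schist: 2864 kg/m³ × 9.80665 m/s² × 6850 m = 1.924×10^8 Pa = 27904 psi
Total = 6514 + 27904 = 34418 psi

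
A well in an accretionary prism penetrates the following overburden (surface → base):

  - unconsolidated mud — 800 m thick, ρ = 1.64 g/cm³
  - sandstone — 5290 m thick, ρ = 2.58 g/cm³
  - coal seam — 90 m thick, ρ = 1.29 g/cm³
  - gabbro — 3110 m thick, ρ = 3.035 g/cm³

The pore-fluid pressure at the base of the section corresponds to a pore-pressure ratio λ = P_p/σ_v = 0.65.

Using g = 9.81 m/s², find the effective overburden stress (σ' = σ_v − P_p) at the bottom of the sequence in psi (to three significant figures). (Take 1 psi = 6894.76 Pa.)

Overburden (lithostatic) stress σ_v:
unconsolidated mud: 1640 kg/m³ × 9.81 m/s² × 800 m = 1.287×10^7 Pa = 12.87 MPa
sandstone: 2580 kg/m³ × 9.81 m/s² × 5290 m = 1.339×10^8 Pa = 133.9 MPa
coal seam: 1290 kg/m³ × 9.81 m/s² × 90 m = 1.139×10^6 Pa = 1.139 MPa
gabbro: 3035 kg/m³ × 9.81 m/s² × 3110 m = 9.260×10^7 Pa = 92.60 MPa
Total = 12.87 + 133.9 + 1.139 + 92.60 = 240.49 MPa
Pore pressure P_p = λ·σ_v = 0.65 × 240.5 MPa = 156.3 MPa
Effective stress σ' = σ_v − P_p = 240.5 − 156.3 = 84.173 MPa = 12208 psi

12200 psi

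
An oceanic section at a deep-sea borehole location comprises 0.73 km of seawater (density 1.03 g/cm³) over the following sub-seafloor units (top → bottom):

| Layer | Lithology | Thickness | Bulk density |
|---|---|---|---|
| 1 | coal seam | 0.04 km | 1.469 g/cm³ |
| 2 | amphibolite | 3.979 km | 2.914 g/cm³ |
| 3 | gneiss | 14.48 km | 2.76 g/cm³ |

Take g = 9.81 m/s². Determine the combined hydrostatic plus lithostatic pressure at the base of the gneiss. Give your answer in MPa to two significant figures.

510 MPa

seawater: 1030 kg/m³ × 9.81 m/s² × 730 m = 7.376×10^6 Pa = 7.376 MPa
coal seam: 1469 kg/m³ × 9.81 m/s² × 40 m = 5.764×10^5 Pa = 0.5764 MPa
amphibolite: 2914 kg/m³ × 9.81 m/s² × 3979 m = 1.137×10^8 Pa = 113.7 MPa
gneiss: 2760 kg/m³ × 9.81 m/s² × 14480 m = 3.921×10^8 Pa = 392.1 MPa
Total = 7.376 + 0.5764 + 113.7 + 392.1 = 513.75 MPa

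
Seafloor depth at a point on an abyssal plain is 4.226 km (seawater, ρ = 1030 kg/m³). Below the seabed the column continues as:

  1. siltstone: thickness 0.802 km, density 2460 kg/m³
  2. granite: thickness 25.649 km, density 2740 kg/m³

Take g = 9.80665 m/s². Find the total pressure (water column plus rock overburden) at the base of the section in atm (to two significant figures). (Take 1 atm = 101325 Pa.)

7400 atm

seawater: 1030 kg/m³ × 9.80665 m/s² × 4226 m = 4.269×10^7 Pa = 421.3 atm
siltstone: 2460 kg/m³ × 9.80665 m/s² × 802 m = 1.935×10^7 Pa = 190.9 atm
granite: 2740 kg/m³ × 9.80665 m/s² × 25649 m = 6.892×10^8 Pa = 6802 atm
Total = 421.3 + 190.9 + 6802 = 7414.0 atm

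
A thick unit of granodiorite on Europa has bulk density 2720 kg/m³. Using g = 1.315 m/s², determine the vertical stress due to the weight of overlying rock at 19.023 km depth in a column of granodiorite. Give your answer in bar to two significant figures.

680 bar

granodiorite: 2720 kg/m³ × 1.315 m/s² × 19023 m = 6.804×10^7 Pa = 680.4 bar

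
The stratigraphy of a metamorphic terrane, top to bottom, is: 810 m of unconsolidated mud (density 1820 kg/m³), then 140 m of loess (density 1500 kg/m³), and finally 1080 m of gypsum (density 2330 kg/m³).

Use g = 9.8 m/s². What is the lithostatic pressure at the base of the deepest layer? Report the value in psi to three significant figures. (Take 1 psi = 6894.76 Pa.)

unconsolidated mud: 1820 kg/m³ × 9.8 m/s² × 810 m = 1.445×10^7 Pa = 2095 psi
loess: 1500 kg/m³ × 9.8 m/s² × 140 m = 2.058×10^6 Pa = 298.5 psi
gypsum: 2330 kg/m³ × 9.8 m/s² × 1080 m = 2.466×10^7 Pa = 3577 psi
Total = 2095 + 298.5 + 3577 = 5970.6 psi

5970 psi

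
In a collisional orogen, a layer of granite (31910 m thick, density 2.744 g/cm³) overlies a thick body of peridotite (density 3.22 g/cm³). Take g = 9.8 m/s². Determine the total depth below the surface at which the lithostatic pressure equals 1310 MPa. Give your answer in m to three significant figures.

Pressure at base of upper layers: 2744×9.8×31910 = 8.581×10^8 Pa = 858.1 MPa
Remaining pressure to be supplied by peridotite: 1.310×10^9 − 8.581×10^8 = 4.519×10^8 Pa
Additional depth in peridotite = 4.519×10^8 Pa / (3220 kg/m³ × 9.8 m/s²) = 14321 m
Total depth = 31910 m + 14321 m = 46231 m

46200 m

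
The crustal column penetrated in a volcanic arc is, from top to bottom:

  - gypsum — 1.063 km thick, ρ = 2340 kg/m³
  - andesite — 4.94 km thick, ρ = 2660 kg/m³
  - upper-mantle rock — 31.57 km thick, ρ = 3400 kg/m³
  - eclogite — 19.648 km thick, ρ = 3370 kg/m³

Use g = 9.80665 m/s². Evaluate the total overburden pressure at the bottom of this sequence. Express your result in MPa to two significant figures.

gypsum: 2340 kg/m³ × 9.80665 m/s² × 1063 m = 2.439×10^7 Pa = 24.39 MPa
andesite: 2660 kg/m³ × 9.80665 m/s² × 4940 m = 1.289×10^8 Pa = 128.9 MPa
upper-mantle rock: 3400 kg/m³ × 9.80665 m/s² × 31570 m = 1.053×10^9 Pa = 1053 MPa
eclogite: 3370 kg/m³ × 9.80665 m/s² × 19648 m = 6.493×10^8 Pa = 649.3 MPa
Total = 24.39 + 128.9 + 1053 + 649.3 = 1855.2 MPa

1900 MPa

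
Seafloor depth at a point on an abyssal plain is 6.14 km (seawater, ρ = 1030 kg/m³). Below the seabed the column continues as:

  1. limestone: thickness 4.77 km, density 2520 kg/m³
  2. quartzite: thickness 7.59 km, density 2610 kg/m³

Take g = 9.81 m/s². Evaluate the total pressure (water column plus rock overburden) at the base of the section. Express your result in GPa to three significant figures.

0.374 GPa

seawater: 1030 kg/m³ × 9.81 m/s² × 6140 m = 6.204×10^7 Pa = 0.06204 GPa
limestone: 2520 kg/m³ × 9.81 m/s² × 4770 m = 1.179×10^8 Pa = 0.1179 GPa
quartzite: 2610 kg/m³ × 9.81 m/s² × 7590 m = 1.943×10^8 Pa = 0.1943 GPa
Total = 0.06204 + 0.1179 + 0.1943 = 0.37430 GPa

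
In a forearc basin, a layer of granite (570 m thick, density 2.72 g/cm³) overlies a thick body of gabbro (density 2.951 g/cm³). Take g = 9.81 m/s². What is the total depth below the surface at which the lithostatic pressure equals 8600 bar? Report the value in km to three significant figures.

29.8 km

Pressure at base of upper layers: 2720×9.81×570 = 1.521×10^7 Pa = 152.1 bar
Remaining pressure to be supplied by gabbro: 8.600×10^8 − 1.521×10^7 = 8.448×10^8 Pa
Additional depth in gabbro = 8.448×10^8 Pa / (2951 kg/m³ × 9.81 m/s²) = 29182 m
Total depth = 570 m + 29182 m = 29752 m
= 29.752 km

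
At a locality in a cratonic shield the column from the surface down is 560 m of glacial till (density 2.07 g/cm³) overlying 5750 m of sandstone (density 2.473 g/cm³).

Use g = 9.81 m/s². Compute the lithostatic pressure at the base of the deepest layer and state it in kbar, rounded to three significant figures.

glacial till: 2070 kg/m³ × 9.81 m/s² × 560 m = 1.137×10^7 Pa = 0.1137 kbar
sandstone: 2473 kg/m³ × 9.81 m/s² × 5750 m = 1.395×10^8 Pa = 1.395 kbar
Total = 0.1137 + 1.395 = 1.5087 kbar

1.51 kbar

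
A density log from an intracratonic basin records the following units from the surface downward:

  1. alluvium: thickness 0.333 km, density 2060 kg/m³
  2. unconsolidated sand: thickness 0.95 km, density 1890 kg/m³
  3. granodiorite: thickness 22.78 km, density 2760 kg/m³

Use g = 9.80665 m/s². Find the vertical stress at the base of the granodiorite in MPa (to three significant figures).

alluvium: 2060 kg/m³ × 9.80665 m/s² × 333 m = 6.727×10^6 Pa = 6.727 MPa
unconsolidated sand: 1890 kg/m³ × 9.80665 m/s² × 950 m = 1.761×10^7 Pa = 17.61 MPa
granodiorite: 2760 kg/m³ × 9.80665 m/s² × 22780 m = 6.166×10^8 Pa = 616.6 MPa
Total = 6.727 + 17.61 + 616.6 = 640.91 MPa

641 MPa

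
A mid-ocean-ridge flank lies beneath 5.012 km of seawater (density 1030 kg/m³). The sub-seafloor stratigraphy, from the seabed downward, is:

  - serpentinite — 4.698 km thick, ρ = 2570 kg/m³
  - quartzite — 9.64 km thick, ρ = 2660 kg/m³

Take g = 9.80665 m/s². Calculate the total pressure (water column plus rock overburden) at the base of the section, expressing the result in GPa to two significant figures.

seawater: 1030 kg/m³ × 9.80665 m/s² × 5012 m = 5.063×10^7 Pa = 0.05063 GPa
serpentinite: 2570 kg/m³ × 9.80665 m/s² × 4698 m = 1.184×10^8 Pa = 0.1184 GPa
quartzite: 2660 kg/m³ × 9.80665 m/s² × 9640 m = 2.515×10^8 Pa = 0.2515 GPa
Total = 0.05063 + 0.1184 + 0.2515 = 0.42050 GPa

0.42 GPa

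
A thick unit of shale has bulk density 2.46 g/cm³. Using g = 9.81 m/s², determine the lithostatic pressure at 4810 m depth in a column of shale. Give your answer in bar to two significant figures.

1200 bar

shale: 2460 kg/m³ × 9.81 m/s² × 4810 m = 1.161×10^8 Pa = 1161 bar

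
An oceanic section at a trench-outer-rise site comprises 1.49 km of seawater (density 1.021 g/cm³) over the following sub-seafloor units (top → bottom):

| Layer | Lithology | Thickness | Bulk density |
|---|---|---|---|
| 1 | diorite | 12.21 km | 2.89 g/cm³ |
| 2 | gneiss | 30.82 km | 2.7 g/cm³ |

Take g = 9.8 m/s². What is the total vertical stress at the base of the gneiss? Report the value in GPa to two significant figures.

1.2 GPa

seawater: 1021 kg/m³ × 9.8 m/s² × 1490 m = 1.491×10^7 Pa = 0.01491 GPa
diorite: 2890 kg/m³ × 9.8 m/s² × 12210 m = 3.458×10^8 Pa = 0.3458 GPa
gneiss: 2700 kg/m³ × 9.8 m/s² × 30820 m = 8.155×10^8 Pa = 0.8155 GPa
Total = 0.01491 + 0.3458 + 0.8155 = 1.1762 GPa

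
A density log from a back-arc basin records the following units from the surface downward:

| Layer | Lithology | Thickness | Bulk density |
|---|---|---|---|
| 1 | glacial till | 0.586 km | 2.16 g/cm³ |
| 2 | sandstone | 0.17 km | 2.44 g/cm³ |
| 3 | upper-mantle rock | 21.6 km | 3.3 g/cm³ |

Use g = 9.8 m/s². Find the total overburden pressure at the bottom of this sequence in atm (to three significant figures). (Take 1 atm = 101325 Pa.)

7060 atm

glacial till: 2160 kg/m³ × 9.8 m/s² × 586 m = 1.240×10^7 Pa = 122.4 atm
sandstone: 2440 kg/m³ × 9.8 m/s² × 170 m = 4.065×10^6 Pa = 40.12 atm
upper-mantle rock: 3300 kg/m³ × 9.8 m/s² × 21600 m = 6.985×10^8 Pa = 6894 atm
Total = 122.4 + 40.12 + 6894 = 7056.6 atm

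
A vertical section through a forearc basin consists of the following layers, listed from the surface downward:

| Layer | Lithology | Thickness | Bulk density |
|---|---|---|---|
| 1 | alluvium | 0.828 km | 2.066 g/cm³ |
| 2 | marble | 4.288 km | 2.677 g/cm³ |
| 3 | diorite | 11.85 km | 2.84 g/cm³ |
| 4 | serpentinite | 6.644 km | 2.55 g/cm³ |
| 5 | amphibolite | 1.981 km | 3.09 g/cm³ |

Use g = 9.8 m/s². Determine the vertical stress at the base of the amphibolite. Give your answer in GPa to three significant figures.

alluvium: 2066 kg/m³ × 9.8 m/s² × 828 m = 1.676×10^7 Pa = 0.01676 GPa
marble: 2677 kg/m³ × 9.8 m/s² × 4288 m = 1.125×10^8 Pa = 0.1125 GPa
diorite: 2840 kg/m³ × 9.8 m/s² × 11850 m = 3.298×10^8 Pa = 0.3298 GPa
serpentinite: 2550 kg/m³ × 9.8 m/s² × 6644 m = 1.660×10^8 Pa = 0.1660 GPa
amphibolite: 3090 kg/m³ × 9.8 m/s² × 1981 m = 5.999×10^7 Pa = 0.05999 GPa
Total = 0.01676 + 0.1125 + 0.3298 + 0.1660 + 0.05999 = 0.68509 GPa

0.685 GPa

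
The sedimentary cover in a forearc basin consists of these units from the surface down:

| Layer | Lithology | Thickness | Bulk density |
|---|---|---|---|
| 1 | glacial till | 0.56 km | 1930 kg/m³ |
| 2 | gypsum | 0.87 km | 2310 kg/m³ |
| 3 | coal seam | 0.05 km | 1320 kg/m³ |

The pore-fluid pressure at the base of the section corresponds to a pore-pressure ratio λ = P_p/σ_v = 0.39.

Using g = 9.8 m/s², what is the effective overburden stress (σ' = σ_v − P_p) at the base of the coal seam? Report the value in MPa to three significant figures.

18.9 MPa

Overburden (lithostatic) stress σ_v:
glacial till: 1930 kg/m³ × 9.8 m/s² × 560 m = 1.059×10^7 Pa = 10.59 MPa
gypsum: 2310 kg/m³ × 9.8 m/s² × 870 m = 1.970×10^7 Pa = 19.70 MPa
coal seam: 1320 kg/m³ × 9.8 m/s² × 50 m = 6.468×10^5 Pa = 0.6468 MPa
Total = 10.59 + 19.70 + 0.6468 = 30.934 MPa
Pore pressure P_p = λ·σ_v = 0.39 × 30.93 MPa = 12.06 MPa
Effective stress σ' = σ_v − P_p = 30.93 − 12.06 = 18.870 MPa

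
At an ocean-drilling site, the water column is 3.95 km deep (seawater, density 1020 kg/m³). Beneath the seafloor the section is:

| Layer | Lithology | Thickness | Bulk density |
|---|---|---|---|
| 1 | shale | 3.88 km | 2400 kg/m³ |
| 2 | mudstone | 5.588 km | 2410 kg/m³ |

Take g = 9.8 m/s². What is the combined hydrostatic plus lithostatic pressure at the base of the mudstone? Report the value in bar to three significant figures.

2630 bar

seawater: 1020 kg/m³ × 9.8 m/s² × 3950 m = 3.948×10^7 Pa = 394.8 bar
shale: 2400 kg/m³ × 9.8 m/s² × 3880 m = 9.126×10^7 Pa = 912.6 bar
mudstone: 2410 kg/m³ × 9.8 m/s² × 5588 m = 1.320×10^8 Pa = 1320 bar
Total = 394.8 + 912.6 + 1320 = 2627.2 bar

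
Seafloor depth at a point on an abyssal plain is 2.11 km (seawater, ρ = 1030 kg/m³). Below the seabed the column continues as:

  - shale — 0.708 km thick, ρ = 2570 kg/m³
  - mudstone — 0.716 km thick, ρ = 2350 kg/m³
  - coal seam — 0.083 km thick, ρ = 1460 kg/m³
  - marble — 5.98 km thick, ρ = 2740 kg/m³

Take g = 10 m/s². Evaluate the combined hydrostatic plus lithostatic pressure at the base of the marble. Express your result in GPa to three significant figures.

seawater: 1030 kg/m³ × 10 m/s² × 2110 m = 2.173×10^7 Pa = 0.02173 GPa
shale: 2570 kg/m³ × 10 m/s² × 708 m = 1.820×10^7 Pa = 0.01820 GPa
mudstone: 2350 kg/m³ × 10 m/s² × 716 m = 1.683×10^7 Pa = 0.01683 GPa
coal seam: 1460 kg/m³ × 10 m/s² × 83 m = 1.212×10^6 Pa = 1.212×10^-3 GPa
marble: 2740 kg/m³ × 10 m/s² × 5980 m = 1.639×10^8 Pa = 0.1639 GPa
Total = 0.02173 + 0.01820 + 0.01683 + 1.212×10^-3 + 0.1639 = 0.22182 GPa

0.222 GPa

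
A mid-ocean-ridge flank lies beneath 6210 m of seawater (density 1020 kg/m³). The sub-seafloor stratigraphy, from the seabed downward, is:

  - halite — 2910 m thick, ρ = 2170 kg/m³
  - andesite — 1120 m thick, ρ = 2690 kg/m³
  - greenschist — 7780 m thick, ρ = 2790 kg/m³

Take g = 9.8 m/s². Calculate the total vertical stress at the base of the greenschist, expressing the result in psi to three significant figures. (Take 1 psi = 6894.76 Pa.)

seawater: 1020 kg/m³ × 9.8 m/s² × 6210 m = 6.208×10^7 Pa = 9003 psi
halite: 2170 kg/m³ × 9.8 m/s² × 2910 m = 6.188×10^7 Pa = 8976 psi
andesite: 2690 kg/m³ × 9.8 m/s² × 1120 m = 2.953×10^7 Pa = 4282 psi
greenschist: 2790 kg/m³ × 9.8 m/s² × 7780 m = 2.127×10^8 Pa = 30853 psi
Total = 9003 + 8976 + 4282 + 30853 = 53114 psi

53100 psi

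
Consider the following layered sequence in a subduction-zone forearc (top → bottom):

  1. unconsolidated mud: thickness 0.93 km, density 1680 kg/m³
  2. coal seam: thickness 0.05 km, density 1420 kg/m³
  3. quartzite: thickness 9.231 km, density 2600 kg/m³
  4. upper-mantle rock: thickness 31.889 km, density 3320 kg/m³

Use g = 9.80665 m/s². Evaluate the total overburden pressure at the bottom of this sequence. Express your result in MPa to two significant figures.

1300 MPa

unconsolidated mud: 1680 kg/m³ × 9.80665 m/s² × 930 m = 1.532×10^7 Pa = 15.32 MPa
coal seam: 1420 kg/m³ × 9.80665 m/s² × 50 m = 6.963×10^5 Pa = 0.6963 MPa
quartzite: 2600 kg/m³ × 9.80665 m/s² × 9231 m = 2.354×10^8 Pa = 235.4 MPa
upper-mantle rock: 3320 kg/m³ × 9.80665 m/s² × 31889 m = 1.038×10^9 Pa = 1038 MPa
Total = 15.32 + 0.6963 + 235.4 + 1038 = 1289.6 MPa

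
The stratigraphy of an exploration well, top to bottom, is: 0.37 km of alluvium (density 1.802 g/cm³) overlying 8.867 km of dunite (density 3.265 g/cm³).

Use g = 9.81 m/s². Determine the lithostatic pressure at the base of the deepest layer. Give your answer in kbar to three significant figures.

alluvium: 1802 kg/m³ × 9.81 m/s² × 370 m = 6.541×10^6 Pa = 0.06541 kbar
dunite: 3265 kg/m³ × 9.81 m/s² × 8867 m = 2.840×10^8 Pa = 2.840 kbar
Total = 0.06541 + 2.840 = 2.9055 kbar

2.91 kbar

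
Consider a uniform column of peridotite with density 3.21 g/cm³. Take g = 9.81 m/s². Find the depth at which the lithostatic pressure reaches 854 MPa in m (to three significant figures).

h = P/(ρg) = 854 MPa / (3210 kg/m³ × 9.81 m/s²) = 8.540×10^8 Pa / 31490 Pa/m = 27120 m

27100 m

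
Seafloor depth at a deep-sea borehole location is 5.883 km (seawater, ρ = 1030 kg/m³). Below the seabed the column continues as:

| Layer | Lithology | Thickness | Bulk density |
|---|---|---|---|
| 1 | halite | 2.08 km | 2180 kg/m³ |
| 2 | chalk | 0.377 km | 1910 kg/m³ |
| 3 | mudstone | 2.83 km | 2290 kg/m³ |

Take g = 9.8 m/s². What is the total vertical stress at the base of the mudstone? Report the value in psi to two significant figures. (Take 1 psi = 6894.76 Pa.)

seawater: 1030 kg/m³ × 9.8 m/s² × 5883 m = 5.938×10^7 Pa = 8613 psi
halite: 2180 kg/m³ × 9.8 m/s² × 2080 m = 4.444×10^7 Pa = 6445 psi
chalk: 1910 kg/m³ × 9.8 m/s² × 377 m = 7.057×10^6 Pa = 1023 psi
mudstone: 2290 kg/m³ × 9.8 m/s² × 2830 m = 6.351×10^7 Pa = 9211 psi
Total = 8613 + 6445 + 1023 + 9211 = 25293 psi

25000 psi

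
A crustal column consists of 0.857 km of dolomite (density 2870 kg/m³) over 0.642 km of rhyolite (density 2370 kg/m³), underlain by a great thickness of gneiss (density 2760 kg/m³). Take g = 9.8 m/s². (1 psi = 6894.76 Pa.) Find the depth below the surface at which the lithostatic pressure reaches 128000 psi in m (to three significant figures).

Pressure at base of upper layers: 2870×9.8×857 + 2370×9.8×642 = 3.902×10^7 Pa = 5659 psi
Remaining pressure to be supplied by gneiss: 8.825×10^8 − 3.902×10^7 = 8.435×10^8 Pa
Additional depth in gneiss = 8.435×10^8 Pa / (2760 kg/m³ × 9.8 m/s²) = 31186 m
Total depth = 1499 m + 31186 m = 32685 m

32700 m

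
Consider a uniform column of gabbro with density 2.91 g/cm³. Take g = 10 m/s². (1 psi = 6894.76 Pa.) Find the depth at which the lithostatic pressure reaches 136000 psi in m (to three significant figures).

32200 m

h = P/(ρg) = 136000 psi / (2910 kg/m³ × 10 m/s²) = 9.377×10^8 Pa / 29100 Pa/m = 32223 m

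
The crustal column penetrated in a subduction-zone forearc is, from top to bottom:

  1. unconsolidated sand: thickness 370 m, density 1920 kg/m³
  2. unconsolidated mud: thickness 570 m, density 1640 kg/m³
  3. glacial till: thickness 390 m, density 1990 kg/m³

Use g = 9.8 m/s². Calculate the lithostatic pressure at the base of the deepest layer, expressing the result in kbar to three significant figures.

unconsolidated sand: 1920 kg/m³ × 9.8 m/s² × 370 m = 6.962×10^6 Pa = 0.06962 kbar
unconsolidated mud: 1640 kg/m³ × 9.8 m/s² × 570 m = 9.161×10^6 Pa = 0.09161 kbar
glacial till: 1990 kg/m³ × 9.8 m/s² × 390 m = 7.606×10^6 Pa = 0.07606 kbar
Total = 0.06962 + 0.09161 + 0.07606 = 0.23729 kbar

0.237 kbar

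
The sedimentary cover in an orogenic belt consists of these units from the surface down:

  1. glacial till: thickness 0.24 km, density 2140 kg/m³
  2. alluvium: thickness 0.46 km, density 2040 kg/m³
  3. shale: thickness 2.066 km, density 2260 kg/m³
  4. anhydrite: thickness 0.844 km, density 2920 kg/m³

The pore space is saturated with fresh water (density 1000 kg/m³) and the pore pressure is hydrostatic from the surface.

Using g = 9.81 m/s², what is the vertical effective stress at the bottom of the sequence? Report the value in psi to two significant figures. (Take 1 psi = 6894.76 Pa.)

7100 psi

Overburden (lithostatic) stress σ_v:
glacial till: 2140 kg/m³ × 9.81 m/s² × 240 m = 5.038×10^6 Pa = 5.038 MPa
alluvium: 2040 kg/m³ × 9.81 m/s² × 460 m = 9.206×10^6 Pa = 9.206 MPa
shale: 2260 kg/m³ × 9.81 m/s² × 2066 m = 4.580×10^7 Pa = 45.80 MPa
anhydrite: 2920 kg/m³ × 9.81 m/s² × 844 m = 2.418×10^7 Pa = 24.18 MPa
Total = 5.038 + 9.206 + 45.80 + 24.18 = 84.225 MPa
Pore pressure P_p = 1000 kg/m³ × 9.81 m/s² × 3610 m = 3.541×10^7 Pa = 35.41 MPa
Effective stress σ' = σ_v − P_p = 84.23 − 35.41 = 48.811 MPa = 7079.4 psi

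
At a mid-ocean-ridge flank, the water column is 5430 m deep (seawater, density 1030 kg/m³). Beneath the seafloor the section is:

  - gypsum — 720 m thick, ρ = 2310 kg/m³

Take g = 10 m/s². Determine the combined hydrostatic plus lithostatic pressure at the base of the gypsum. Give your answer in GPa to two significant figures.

0.073 GPa

seawater: 1030 kg/m³ × 10 m/s² × 5430 m = 5.593×10^7 Pa = 0.05593 GPa
gypsum: 2310 kg/m³ × 10 m/s² × 720 m = 1.663×10^7 Pa = 0.01663 GPa
Total = 0.05593 + 0.01663 = 0.072561 GPa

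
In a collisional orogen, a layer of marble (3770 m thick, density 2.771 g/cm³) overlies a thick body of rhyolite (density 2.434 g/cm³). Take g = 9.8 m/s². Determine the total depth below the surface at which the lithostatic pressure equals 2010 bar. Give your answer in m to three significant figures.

Pressure at base of upper layers: 2771×9.8×3770 = 1.024×10^8 Pa = 1024 bar
Remaining pressure to be supplied by rhyolite: 2.010×10^8 − 1.024×10^8 = 9.862×10^7 Pa
Additional depth in rhyolite = 9.862×10^7 Pa / (2434 kg/m³ × 9.8 m/s²) = 4134.6 m
Total depth = 3770 m + 4134.6 m = 7904.6 m

7900 m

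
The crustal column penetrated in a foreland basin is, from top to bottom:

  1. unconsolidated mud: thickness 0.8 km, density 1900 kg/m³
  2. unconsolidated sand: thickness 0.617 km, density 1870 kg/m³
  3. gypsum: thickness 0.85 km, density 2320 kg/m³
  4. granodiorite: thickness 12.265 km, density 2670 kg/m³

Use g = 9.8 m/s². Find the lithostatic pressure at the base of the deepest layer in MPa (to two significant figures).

unconsolidated mud: 1900 kg/m³ × 9.8 m/s² × 800 m = 1.490×10^7 Pa = 14.90 MPa
unconsolidated sand: 1870 kg/m³ × 9.8 m/s² × 617 m = 1.131×10^7 Pa = 11.31 MPa
gypsum: 2320 kg/m³ × 9.8 m/s² × 850 m = 1.933×10^7 Pa = 19.33 MPa
granodiorite: 2670 kg/m³ × 9.8 m/s² × 12265 m = 3.209×10^8 Pa = 320.9 MPa
Total = 14.90 + 11.31 + 19.33 + 320.9 = 366.45 MPa

370 MPa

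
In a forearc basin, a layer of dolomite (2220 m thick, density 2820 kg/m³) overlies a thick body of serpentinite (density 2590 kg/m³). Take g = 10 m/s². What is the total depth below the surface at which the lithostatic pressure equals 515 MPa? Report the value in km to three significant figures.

Pressure at base of upper layers: 2820×10×2220 = 6.260×10^7 Pa = 62.60 MPa
Remaining pressure to be supplied by serpentinite: 5.150×10^8 − 6.260×10^7 = 4.524×10^8 Pa
Additional depth in serpentinite = 4.524×10^8 Pa / (2590 kg/m³ × 10 m/s²) = 17467 m
Total depth = 2220 m + 17467 m = 19687 m
= 19.687 km

19.7 km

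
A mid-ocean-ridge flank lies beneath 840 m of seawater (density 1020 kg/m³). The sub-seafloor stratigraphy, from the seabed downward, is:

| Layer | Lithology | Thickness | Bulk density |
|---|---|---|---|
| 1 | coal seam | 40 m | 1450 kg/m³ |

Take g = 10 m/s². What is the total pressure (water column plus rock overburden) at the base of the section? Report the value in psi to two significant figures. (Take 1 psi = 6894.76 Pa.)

seawater: 1020 kg/m³ × 10 m/s² × 840 m = 8.568×10^6 Pa = 1243 psi
coal seam: 1450 kg/m³ × 10 m/s² × 40 m = 5.800×10^5 Pa = 84.12 psi
Total = 1243 + 84.12 = 1326.8 psi

1300 psi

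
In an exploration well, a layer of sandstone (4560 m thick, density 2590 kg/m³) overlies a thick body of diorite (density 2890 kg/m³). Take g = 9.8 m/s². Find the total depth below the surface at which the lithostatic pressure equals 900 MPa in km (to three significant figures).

32.3 km

Pressure at base of upper layers: 2590×9.8×4560 = 1.157×10^8 Pa = 115.7 MPa
Remaining pressure to be supplied by diorite: 9.000×10^8 − 1.157×10^8 = 7.843×10^8 Pa
Additional depth in diorite = 7.843×10^8 Pa / (2890 kg/m³ × 9.8 m/s²) = 27691 m
Total depth = 4560 m + 27691 m = 32251 m
= 32.251 km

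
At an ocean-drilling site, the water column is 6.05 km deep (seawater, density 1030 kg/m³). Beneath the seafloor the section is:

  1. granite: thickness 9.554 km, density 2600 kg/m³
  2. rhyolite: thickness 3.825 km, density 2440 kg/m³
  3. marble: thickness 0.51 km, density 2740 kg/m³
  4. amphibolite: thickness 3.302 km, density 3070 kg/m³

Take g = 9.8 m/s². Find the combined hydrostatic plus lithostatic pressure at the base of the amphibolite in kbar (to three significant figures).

seawater: 1030 kg/m³ × 9.8 m/s² × 6050 m = 6.107×10^7 Pa = 0.6107 kbar
granite: 2600 kg/m³ × 9.8 m/s² × 9554 m = 2.434×10^8 Pa = 2.434 kbar
rhyolite: 2440 kg/m³ × 9.8 m/s² × 3825 m = 9.146×10^7 Pa = 0.9146 kbar
marble: 2740 kg/m³ × 9.8 m/s² × 510 m = 1.369×10^7 Pa = 0.1369 kbar
amphibolite: 3070 kg/m³ × 9.8 m/s² × 3302 m = 9.934×10^7 Pa = 0.9934 kbar
Total = 0.6107 + 2.434 + 0.9146 + 0.1369 + 0.9934 = 5.0901 kbar

5.09 kbar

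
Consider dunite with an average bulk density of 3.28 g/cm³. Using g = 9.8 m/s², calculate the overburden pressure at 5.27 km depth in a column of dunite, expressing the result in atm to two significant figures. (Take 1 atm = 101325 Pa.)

dunite: 3280 kg/m³ × 9.8 m/s² × 5270 m = 1.694×10^8 Pa = 1672 atm

1700 atm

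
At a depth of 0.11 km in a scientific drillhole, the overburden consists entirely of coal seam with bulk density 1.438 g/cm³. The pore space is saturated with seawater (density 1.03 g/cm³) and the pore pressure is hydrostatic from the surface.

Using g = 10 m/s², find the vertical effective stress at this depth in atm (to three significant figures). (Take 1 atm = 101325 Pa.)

Overburden (lithostatic) stress σ_v:
coal seam: 1438 kg/m³ × 10 m/s² × 110 m = 1.582×10^6 Pa = 1.582 MPa
Pore pressure P_p = 1030 kg/m³ × 10 m/s² × 110 m = 1.133×10^6 Pa = 1.133 MPa
Effective stress σ' = σ_v − P_p = 1.582 − 1.133 = 0.44880 MPa = 4.4293 atm

4.43 atm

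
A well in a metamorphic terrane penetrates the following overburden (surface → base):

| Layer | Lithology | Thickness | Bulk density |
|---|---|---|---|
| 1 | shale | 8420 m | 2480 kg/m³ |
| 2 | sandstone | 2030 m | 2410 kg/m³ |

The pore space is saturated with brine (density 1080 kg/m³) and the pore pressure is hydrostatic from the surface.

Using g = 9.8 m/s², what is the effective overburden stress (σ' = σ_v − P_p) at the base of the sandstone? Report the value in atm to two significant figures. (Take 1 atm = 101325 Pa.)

Overburden (lithostatic) stress σ_v:
shale: 2480 kg/m³ × 9.8 m/s² × 8420 m = 2.046×10^8 Pa = 204.6 MPa
sandstone: 2410 kg/m³ × 9.8 m/s² × 2030 m = 4.794×10^7 Pa = 47.94 MPa
Total = 204.6 + 47.94 = 252.58 MPa
Pore pressure P_p = 1080 kg/m³ × 9.8 m/s² × 10450 m = 1.106×10^8 Pa = 110.6 MPa
Effective stress σ' = σ_v − P_p = 252.6 − 110.6 = 141.98 MPa = 1401.2 atm

1400 atm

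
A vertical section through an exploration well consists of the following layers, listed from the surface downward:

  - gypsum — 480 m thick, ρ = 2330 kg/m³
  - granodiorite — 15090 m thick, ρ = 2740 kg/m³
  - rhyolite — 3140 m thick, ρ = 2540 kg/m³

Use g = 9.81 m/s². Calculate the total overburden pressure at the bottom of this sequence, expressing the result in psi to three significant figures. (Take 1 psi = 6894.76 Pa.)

gypsum: 2330 kg/m³ × 9.81 m/s² × 480 m = 1.097×10^7 Pa = 1591 psi
granodiorite: 2740 kg/m³ × 9.81 m/s² × 15090 m = 4.056×10^8 Pa = 58829 psi
rhyolite: 2540 kg/m³ × 9.81 m/s² × 3140 m = 7.824×10^7 Pa = 11348 psi
Total = 1591 + 58829 + 11348 = 71768 psi

71800 psi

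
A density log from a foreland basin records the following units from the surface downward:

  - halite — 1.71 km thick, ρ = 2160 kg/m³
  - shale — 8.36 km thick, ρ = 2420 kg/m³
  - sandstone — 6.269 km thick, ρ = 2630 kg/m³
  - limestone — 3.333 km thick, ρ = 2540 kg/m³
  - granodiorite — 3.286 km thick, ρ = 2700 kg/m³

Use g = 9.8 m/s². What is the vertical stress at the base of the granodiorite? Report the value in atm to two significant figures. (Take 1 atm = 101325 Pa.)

5600 atm

halite: 2160 kg/m³ × 9.8 m/s² × 1710 m = 3.620×10^7 Pa = 357.2 atm
shale: 2420 kg/m³ × 9.8 m/s² × 8360 m = 1.983×10^8 Pa = 1957 atm
sandstone: 2630 kg/m³ × 9.8 m/s² × 6269 m = 1.616×10^8 Pa = 1595 atm
limestone: 2540 kg/m³ × 9.8 m/s² × 3333 m = 8.297×10^7 Pa = 818.8 atm
granodiorite: 2700 kg/m³ × 9.8 m/s² × 3286 m = 8.695×10^7 Pa = 858.1 atm
Total = 357.2 + 1957 + 1595 + 818.8 + 858.1 = 5585.5 atm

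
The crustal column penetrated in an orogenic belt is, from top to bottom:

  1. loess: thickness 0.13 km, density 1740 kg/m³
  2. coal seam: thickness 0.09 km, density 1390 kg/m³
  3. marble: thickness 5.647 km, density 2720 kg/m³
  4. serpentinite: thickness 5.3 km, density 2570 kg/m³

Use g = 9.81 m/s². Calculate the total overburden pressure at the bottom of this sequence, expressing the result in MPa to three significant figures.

loess: 1740 kg/m³ × 9.81 m/s² × 130 m = 2.219×10^6 Pa = 2.219 MPa
coal seam: 1390 kg/m³ × 9.81 m/s² × 90 m = 1.227×10^6 Pa = 1.227 MPa
marble: 2720 kg/m³ × 9.81 m/s² × 5647 m = 1.507×10^8 Pa = 150.7 MPa
serpentinite: 2570 kg/m³ × 9.81 m/s² × 5300 m = 1.336×10^8 Pa = 133.6 MPa
Total = 2.219 + 1.227 + 150.7 + 133.6 = 287.75 MPa

288 MPa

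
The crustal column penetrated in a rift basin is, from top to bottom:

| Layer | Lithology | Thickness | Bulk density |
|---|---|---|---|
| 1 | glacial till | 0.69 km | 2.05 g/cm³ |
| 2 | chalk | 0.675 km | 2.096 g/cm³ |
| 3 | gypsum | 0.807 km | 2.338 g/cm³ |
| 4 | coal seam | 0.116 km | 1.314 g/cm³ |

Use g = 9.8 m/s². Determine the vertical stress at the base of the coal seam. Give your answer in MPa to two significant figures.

glacial till: 2050 kg/m³ × 9.8 m/s² × 690 m = 1.386×10^7 Pa = 13.86 MPa
chalk: 2096 kg/m³ × 9.8 m/s² × 675 m = 1.387×10^7 Pa = 13.87 MPa
gypsum: 2338 kg/m³ × 9.8 m/s² × 807 m = 1.849×10^7 Pa = 18.49 MPa
coal seam: 1314 kg/m³ × 9.8 m/s² × 116 m = 1.494×10^6 Pa = 1.494 MPa
Total = 13.86 + 13.87 + 18.49 + 1.494 = 47.711 MPa

48 MPa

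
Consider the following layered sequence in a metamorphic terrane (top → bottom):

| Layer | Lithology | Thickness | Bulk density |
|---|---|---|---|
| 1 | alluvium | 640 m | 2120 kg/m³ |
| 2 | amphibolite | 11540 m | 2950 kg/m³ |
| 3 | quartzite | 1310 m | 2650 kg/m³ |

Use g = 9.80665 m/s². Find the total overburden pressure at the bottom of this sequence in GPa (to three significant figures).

0.381 GPa

alluvium: 2120 kg/m³ × 9.80665 m/s² × 640 m = 1.331×10^7 Pa = 0.01331 GPa
amphibolite: 2950 kg/m³ × 9.80665 m/s² × 11540 m = 3.338×10^8 Pa = 0.3338 GPa
quartzite: 2650 kg/m³ × 9.80665 m/s² × 1310 m = 3.404×10^7 Pa = 0.03404 GPa
Total = 0.01331 + 0.3338 + 0.03404 = 0.38120 GPa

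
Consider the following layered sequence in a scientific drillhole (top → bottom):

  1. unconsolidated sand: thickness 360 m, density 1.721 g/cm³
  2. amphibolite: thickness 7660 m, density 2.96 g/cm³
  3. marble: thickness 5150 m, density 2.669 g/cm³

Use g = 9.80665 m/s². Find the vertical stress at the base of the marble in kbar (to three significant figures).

3.63 kbar

unconsolidated sand: 1721 kg/m³ × 9.80665 m/s² × 360 m = 6.076×10^6 Pa = 0.06076 kbar
amphibolite: 2960 kg/m³ × 9.80665 m/s² × 7660 m = 2.224×10^8 Pa = 2.224 kbar
marble: 2669 kg/m³ × 9.80665 m/s² × 5150 m = 1.348×10^8 Pa = 1.348 kbar
Total = 0.06076 + 2.224 + 1.348 = 3.6322 kbar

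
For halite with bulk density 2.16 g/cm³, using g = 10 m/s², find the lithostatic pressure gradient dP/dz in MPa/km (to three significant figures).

21.6 MPa/km

dP/dz = ρg = 2160 kg/m³ × 10 m/s² = 21600 Pa/m
= 21600 Pa/m × (1 MPa/km / 1000.0 Pa/m) = 21.600 MPa/km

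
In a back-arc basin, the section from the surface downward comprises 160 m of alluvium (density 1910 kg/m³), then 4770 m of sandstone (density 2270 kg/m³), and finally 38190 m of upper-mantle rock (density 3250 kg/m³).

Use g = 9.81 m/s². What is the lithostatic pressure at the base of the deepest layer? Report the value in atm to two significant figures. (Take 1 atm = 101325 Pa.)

alluvium: 1910 kg/m³ × 9.81 m/s² × 160 m = 2.998×10^6 Pa = 29.59 atm
sandstone: 2270 kg/m³ × 9.81 m/s² × 4770 m = 1.062×10^8 Pa = 1048 atm
upper-mantle rock: 3250 kg/m³ × 9.81 m/s² × 38190 m = 1.218×10^9 Pa = 12017 atm
Total = 29.59 + 1048 + 12017 = 13095 atm

13000 atm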